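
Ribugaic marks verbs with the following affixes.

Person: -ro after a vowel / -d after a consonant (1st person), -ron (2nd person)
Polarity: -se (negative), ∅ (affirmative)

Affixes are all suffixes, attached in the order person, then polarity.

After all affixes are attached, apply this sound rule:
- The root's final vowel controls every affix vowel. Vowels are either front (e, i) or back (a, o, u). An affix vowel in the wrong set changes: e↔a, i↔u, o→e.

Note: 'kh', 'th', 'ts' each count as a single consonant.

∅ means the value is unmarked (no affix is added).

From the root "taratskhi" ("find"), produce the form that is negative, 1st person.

Attach person 1st person -ro (after vowel 'i') → taratskhiro.
Attach polarity negative -se → taratskhirose.
Apply vowel harmony: taratskhirose → taratskhirese.

taratskhirese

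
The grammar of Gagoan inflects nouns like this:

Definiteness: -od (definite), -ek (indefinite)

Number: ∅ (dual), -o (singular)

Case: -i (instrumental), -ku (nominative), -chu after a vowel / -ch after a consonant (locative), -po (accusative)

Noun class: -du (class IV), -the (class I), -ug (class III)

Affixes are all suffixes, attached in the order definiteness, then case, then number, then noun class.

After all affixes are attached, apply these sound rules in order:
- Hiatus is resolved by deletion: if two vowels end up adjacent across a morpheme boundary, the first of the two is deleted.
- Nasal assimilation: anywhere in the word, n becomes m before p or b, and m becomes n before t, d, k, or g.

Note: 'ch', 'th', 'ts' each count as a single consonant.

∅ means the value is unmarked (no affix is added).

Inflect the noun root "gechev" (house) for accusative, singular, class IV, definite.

gechevodpodu

Attach definiteness definite -od → gechevod.
Attach case accusative -po → gechevodpo.
Attach number singular -o → gechevodpoo.
Attach noun class class IV -du → gechevodpoodu.
Apply vowel deletion: gechevodpoodu → gechevodpodu.
Nasal assimilation: no change.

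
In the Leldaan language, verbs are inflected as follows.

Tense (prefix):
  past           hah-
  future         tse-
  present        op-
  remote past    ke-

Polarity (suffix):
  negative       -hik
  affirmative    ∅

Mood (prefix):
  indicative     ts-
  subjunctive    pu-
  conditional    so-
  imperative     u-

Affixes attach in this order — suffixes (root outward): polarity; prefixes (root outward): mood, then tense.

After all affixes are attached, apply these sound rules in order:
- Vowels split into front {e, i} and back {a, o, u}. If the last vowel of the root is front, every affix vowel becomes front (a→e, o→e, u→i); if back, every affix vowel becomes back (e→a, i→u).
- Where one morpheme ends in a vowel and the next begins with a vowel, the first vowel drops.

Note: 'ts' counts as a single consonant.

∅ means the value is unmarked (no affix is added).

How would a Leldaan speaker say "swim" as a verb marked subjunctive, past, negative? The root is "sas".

Attach mood subjunctive pu- → pusas.
Attach polarity negative -hik → pusashik.
Attach tense past hah- → hahpusashik.
Apply vowel harmony: hahpusashik → hahpusashuk.
Vowel deletion: no change.

hahpusashuk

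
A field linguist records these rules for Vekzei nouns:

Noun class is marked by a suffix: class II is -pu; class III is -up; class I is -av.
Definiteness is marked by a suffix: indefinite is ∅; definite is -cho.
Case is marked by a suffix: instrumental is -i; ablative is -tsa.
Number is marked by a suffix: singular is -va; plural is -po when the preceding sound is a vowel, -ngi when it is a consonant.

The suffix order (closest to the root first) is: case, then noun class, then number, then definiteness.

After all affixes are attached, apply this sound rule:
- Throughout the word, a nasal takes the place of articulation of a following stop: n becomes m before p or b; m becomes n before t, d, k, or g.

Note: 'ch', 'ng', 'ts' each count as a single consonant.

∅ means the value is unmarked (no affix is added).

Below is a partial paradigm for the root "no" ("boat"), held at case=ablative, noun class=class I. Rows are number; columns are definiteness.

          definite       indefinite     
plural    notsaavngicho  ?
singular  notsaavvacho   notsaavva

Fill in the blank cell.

Attach case ablative -tsa → notsa.
Attach noun class class I -av → notsaav.
Attach number plural -ngi (after consonant 'v') → notsaavngi.
definiteness = indefinite: zero marking, form stays notsaavngi.
Nasal assimilation: no change.

notsaavngi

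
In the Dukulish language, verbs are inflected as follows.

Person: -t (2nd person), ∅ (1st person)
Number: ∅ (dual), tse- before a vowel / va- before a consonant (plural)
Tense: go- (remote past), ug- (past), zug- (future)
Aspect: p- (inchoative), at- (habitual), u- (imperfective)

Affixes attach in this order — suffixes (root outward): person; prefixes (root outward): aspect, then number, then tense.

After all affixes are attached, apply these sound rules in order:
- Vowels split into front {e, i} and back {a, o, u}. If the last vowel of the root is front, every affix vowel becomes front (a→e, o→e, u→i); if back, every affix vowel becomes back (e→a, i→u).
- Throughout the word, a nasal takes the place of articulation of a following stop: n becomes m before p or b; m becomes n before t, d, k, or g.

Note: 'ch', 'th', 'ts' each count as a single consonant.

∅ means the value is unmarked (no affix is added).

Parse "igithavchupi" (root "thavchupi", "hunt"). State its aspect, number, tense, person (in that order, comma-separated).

Segment: ug-u-thavchupi.
aspect: u- → imperfective.
number: ∅ → dual.
tense: ug- → past.
person: ∅ → 1st person.

imperfective, dual, past, 1st person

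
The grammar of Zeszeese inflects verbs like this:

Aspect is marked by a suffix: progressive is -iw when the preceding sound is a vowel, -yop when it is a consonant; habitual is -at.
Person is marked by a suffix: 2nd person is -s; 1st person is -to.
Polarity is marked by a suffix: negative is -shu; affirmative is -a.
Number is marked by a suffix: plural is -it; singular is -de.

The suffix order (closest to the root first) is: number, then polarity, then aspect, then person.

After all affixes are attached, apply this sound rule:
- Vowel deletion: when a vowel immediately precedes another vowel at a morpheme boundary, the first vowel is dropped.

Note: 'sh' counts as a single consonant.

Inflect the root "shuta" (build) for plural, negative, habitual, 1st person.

Attach number plural -it → shutait.
Attach polarity negative -shu → shutaitshu.
Attach aspect habitual -at → shutaitshuat.
Attach person 1st person -to → shutaitshuatto.
Apply vowel deletion: shutaitshuatto → shutitshatto.

shutitshatto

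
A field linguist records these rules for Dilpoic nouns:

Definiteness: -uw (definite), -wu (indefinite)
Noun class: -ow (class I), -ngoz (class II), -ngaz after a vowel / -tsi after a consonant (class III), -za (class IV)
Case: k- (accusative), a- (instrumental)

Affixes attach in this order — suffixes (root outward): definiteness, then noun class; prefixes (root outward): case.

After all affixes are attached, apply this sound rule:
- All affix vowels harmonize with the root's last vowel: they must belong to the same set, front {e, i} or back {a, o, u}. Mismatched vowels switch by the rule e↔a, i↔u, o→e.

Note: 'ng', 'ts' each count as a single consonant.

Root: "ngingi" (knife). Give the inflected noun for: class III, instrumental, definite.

engingiiwtsi

Attach case instrumental a- → angingi.
Attach definiteness definite -uw → angingiuw.
Attach noun class class III -tsi (after consonant 'w') → angingiuwtsi.
Apply vowel harmony: angingiuwtsi → engingiiwtsi.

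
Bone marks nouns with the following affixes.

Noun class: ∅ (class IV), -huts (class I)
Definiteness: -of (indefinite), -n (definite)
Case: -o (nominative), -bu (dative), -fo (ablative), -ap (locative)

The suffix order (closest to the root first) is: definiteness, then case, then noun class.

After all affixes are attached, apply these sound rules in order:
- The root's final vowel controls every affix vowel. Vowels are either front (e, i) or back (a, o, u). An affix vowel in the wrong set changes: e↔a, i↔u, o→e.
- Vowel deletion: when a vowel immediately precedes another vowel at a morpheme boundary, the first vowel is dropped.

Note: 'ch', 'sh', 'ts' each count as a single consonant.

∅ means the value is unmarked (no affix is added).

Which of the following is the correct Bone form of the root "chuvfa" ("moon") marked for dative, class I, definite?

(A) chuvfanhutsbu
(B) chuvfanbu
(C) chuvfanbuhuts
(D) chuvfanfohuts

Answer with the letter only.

Attach definiteness definite -n → chuvfan.
Attach case dative -bu → chuvfanbu.
Attach noun class class I -huts → chuvfanbuhuts.
Vowel harmony: no change.
Vowel deletion: no change.
So the correct form is chuvfanbuhuts, option (C).
(B) chuvfanbu is wrong: it uses class IV instead of class I for noun class.
(D) chuvfanfohuts is wrong: it uses ablative instead of dative for case.
(A) chuvfanhutsbu is wrong: it has the affixes in the wrong order.

C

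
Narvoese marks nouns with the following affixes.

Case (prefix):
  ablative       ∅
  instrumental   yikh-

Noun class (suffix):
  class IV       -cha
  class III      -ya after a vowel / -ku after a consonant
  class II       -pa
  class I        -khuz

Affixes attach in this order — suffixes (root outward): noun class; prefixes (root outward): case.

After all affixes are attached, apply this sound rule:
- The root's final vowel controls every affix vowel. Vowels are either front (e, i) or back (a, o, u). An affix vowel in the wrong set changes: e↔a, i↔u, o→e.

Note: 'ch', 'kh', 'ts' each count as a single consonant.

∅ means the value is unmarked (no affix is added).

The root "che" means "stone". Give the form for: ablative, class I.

Attach noun class class I -khuz → chekhuz.
case = ablative: zero marking, form stays chekhuz.
Apply vowel harmony: chekhuz → chekhiz.

chekhiz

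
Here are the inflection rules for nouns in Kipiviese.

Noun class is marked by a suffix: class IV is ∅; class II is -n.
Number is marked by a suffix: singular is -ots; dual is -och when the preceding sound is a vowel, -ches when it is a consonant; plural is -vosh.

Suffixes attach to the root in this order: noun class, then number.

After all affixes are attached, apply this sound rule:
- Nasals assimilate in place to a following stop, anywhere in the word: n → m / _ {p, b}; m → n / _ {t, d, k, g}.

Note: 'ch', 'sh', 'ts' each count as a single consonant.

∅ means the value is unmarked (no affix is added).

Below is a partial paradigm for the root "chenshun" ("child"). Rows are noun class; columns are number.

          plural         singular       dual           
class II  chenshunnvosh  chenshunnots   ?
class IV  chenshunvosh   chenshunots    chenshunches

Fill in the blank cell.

Attach noun class class II -n → chenshunn.
Attach number dual -ches (after consonant 'n') → chenshunnches.
Nasal assimilation: no change.

chenshunnches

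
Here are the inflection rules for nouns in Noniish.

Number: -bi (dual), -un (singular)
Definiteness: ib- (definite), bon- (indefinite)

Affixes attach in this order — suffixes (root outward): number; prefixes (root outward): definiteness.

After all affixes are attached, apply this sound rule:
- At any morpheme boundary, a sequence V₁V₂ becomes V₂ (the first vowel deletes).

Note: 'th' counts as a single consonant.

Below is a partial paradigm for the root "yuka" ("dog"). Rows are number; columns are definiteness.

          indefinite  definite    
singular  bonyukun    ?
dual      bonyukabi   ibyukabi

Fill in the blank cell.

Attach number singular -un → yukaun.
Attach definiteness definite ib- → ibyukaun.
Apply vowel deletion: ibyukaun → ibyukun.

ibyukun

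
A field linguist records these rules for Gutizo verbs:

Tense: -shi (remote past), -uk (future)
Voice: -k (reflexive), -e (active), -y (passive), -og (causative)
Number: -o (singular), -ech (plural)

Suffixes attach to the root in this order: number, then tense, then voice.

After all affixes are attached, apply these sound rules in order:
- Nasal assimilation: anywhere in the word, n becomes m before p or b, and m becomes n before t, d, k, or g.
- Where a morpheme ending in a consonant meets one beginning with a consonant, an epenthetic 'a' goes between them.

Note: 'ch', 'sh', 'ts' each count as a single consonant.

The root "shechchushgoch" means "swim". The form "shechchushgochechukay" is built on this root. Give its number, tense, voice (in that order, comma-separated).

Segment: shechchushgoch-ech-uk-y.
number: -ech → plural.
tense: -uk → future.
voice: -y → passive.

plural, future, passive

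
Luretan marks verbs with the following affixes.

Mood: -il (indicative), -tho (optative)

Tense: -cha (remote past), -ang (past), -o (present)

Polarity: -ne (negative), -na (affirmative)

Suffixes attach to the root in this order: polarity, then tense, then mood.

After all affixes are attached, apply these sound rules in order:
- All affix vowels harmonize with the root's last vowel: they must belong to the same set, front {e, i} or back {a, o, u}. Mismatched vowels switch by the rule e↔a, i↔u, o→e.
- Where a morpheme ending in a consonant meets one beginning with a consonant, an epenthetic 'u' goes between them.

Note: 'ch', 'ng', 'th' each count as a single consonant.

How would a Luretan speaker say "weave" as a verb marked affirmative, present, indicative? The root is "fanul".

Attach polarity affirmative -na → fanulna.
Attach tense present -o → fanulnao.
Attach mood indicative -il → fanulnaoil.
Apply vowel harmony: fanulnaoil → fanulnaoul.
Apply epenthesis: fanulnaoul → fanulunaoul.

fanulunaoul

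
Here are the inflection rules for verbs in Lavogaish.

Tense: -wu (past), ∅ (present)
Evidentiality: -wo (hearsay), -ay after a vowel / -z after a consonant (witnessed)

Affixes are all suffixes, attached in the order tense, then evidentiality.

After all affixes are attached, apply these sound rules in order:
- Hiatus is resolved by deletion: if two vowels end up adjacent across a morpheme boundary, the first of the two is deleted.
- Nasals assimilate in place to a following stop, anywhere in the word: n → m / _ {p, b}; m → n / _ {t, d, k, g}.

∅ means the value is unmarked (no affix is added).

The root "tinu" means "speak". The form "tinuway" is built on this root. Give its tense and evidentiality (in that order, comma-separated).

Segment: tinu-wu-ay.
tense: -wu → past.
evidentiality: -ay/z → witnessed.

past, witnessed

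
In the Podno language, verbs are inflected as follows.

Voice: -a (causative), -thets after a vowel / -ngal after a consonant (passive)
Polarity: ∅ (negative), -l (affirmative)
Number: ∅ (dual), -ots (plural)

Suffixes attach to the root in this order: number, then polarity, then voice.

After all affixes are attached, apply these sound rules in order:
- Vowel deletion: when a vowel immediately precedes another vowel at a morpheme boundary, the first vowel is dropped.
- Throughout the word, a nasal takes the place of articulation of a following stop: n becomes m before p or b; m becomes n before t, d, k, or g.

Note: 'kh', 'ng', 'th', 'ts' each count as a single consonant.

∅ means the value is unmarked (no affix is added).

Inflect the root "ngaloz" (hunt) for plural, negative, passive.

Attach number plural -ots → ngalozots.
polarity = negative: zero marking, form stays ngalozots.
Attach voice passive -ngal (after consonant 'ts') → ngalozotsngal.
Vowel deletion: no change.
Nasal assimilation: no change.

ngalozotsngal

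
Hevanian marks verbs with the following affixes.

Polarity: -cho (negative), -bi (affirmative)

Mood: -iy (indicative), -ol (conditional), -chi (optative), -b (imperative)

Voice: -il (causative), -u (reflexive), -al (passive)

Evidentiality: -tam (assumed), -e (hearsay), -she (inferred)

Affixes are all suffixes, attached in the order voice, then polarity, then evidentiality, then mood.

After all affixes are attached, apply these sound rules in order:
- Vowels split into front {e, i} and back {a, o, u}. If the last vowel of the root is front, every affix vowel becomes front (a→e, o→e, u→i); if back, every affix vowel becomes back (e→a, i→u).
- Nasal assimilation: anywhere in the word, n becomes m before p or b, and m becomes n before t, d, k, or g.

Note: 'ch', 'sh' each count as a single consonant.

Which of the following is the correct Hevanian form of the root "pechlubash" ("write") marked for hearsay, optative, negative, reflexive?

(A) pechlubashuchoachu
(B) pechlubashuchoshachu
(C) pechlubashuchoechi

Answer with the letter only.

A

Attach voice reflexive -u → pechlubashu.
Attach polarity negative -cho → pechlubashucho.
Attach evidentiality hearsay -e → pechlubashuchoe.
Attach mood optative -chi → pechlubashuchoechi.
Apply vowel harmony: pechlubashuchoechi → pechlubashuchoachu.
Nasal assimilation: no change.
So the correct form is pechlubashuchoachu, option (A).
(B) pechlubashuchoshachu is wrong: it uses inferred instead of hearsay for evidentiality.
(C) pechlubashuchoechi is wrong: it fails to apply the sound rule(s).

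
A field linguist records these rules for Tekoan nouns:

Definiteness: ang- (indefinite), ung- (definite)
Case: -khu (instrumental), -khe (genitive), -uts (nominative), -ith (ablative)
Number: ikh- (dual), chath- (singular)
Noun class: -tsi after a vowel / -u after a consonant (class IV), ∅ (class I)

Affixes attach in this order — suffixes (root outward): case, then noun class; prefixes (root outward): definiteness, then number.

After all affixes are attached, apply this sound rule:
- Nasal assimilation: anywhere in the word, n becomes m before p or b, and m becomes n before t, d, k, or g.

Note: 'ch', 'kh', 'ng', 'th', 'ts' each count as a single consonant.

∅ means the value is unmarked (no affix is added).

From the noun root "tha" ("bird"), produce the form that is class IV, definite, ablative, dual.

Attach definiteness definite ung- → ungtha.
Attach case ablative -ith → ungthaith.
Attach noun class class IV -u (after consonant 'th') → ungthaithu.
Attach number dual ikh- → ikhungthaithu.
Nasal assimilation: no change.

ikhungthaithu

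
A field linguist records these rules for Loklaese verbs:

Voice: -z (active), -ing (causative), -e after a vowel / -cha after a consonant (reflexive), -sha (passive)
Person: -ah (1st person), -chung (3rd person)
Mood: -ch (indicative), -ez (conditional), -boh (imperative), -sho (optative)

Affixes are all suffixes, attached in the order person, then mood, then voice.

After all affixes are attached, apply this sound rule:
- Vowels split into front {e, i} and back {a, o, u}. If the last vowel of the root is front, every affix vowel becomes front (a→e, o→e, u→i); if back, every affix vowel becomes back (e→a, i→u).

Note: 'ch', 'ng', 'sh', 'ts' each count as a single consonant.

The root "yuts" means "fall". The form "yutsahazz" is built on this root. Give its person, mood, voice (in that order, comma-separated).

Segment: yuts-ah-ez-z.
person: -ah → 1st person.
mood: -ez → conditional.
voice: -z → active.

1st person, conditional, active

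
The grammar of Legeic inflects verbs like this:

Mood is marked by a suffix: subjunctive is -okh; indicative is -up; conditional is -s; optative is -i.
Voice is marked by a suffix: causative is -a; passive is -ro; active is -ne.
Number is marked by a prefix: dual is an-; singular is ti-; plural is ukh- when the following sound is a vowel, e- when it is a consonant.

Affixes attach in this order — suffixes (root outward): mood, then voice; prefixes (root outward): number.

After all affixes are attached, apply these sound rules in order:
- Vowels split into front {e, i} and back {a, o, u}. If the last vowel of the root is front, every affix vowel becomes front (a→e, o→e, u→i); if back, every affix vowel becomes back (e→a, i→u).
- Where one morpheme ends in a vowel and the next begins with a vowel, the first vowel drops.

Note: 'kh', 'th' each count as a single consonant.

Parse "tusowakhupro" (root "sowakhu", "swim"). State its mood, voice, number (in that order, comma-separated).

indicative, passive, singular

Segment: ti-sowakhu-up-ro.
mood: -up → indicative.
voice: -ro → passive.
number: ti- → singular.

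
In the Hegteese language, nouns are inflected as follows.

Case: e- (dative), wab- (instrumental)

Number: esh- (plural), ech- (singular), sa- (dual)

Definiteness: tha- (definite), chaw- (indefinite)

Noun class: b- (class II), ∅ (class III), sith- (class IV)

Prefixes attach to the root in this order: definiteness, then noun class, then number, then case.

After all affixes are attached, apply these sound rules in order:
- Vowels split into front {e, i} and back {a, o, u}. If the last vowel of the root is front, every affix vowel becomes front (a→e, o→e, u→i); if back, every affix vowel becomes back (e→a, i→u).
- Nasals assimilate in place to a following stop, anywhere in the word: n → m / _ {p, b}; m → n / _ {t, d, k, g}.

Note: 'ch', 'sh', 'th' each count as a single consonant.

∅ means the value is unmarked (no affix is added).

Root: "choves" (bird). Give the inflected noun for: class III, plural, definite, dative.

eeshthechoves

Attach definiteness definite tha- → thachoves.
noun class = class III: zero marking, form stays thachoves.
Attach number plural esh- → eshthachoves.
Attach case dative e- → eeshthachoves.
Apply vowel harmony: eeshthachoves → eeshthechoves.
Nasal assimilation: no change.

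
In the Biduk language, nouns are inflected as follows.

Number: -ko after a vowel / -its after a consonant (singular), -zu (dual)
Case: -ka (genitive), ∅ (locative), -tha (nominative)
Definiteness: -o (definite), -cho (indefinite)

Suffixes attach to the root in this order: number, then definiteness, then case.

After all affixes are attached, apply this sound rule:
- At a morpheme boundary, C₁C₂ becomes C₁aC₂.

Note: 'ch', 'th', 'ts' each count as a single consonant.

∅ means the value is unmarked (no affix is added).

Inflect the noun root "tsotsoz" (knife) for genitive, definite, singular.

tsotsozitsoka

Attach number singular -its (after consonant 'z') → tsotsozits.
Attach definiteness definite -o → tsotsozitso.
Attach case genitive -ka → tsotsozitsoka.
Epenthesis: no change.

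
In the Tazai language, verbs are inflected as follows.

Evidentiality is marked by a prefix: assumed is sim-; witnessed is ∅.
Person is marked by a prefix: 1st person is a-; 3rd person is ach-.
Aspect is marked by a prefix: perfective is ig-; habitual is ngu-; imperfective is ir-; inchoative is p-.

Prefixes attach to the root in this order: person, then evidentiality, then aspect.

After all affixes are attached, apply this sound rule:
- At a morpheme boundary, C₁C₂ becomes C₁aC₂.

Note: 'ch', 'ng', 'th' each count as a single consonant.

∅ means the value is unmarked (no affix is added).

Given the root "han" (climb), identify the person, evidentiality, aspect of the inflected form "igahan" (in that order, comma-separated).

Segment: ig-a-han.
person: a- → 1st person.
evidentiality: ∅ → witnessed.
aspect: ig- → perfective.

1st person, witnessed, perfective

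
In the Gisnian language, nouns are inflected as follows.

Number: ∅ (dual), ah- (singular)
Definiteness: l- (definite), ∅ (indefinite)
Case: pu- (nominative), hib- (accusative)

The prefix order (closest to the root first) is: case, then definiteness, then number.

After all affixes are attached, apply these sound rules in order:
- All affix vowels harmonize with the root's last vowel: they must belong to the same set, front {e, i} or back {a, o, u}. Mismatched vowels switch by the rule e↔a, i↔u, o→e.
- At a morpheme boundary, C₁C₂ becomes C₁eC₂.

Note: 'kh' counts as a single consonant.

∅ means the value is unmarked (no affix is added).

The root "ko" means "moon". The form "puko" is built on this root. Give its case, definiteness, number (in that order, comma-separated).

Segment: pu-ko.
case: pu- → nominative.
definiteness: ∅ → indefinite.
number: ∅ → dual.

nominative, indefinite, dual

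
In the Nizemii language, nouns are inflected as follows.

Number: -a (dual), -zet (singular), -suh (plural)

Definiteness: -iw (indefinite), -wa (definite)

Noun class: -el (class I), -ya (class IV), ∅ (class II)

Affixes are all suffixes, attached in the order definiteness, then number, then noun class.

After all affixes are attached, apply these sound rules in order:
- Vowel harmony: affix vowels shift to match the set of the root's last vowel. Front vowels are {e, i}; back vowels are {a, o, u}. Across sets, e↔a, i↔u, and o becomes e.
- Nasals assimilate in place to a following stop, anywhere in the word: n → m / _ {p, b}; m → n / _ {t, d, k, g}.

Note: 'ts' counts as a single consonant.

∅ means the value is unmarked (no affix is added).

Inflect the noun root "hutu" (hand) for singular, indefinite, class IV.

hutuuwzatya

Attach definiteness indefinite -iw → hutuiw.
Attach number singular -zet → hutuiwzet.
Attach noun class class IV -ya → hutuiwzetya.
Apply vowel harmony: hutuiwzetya → hutuuwzatya.
Nasal assimilation: no change.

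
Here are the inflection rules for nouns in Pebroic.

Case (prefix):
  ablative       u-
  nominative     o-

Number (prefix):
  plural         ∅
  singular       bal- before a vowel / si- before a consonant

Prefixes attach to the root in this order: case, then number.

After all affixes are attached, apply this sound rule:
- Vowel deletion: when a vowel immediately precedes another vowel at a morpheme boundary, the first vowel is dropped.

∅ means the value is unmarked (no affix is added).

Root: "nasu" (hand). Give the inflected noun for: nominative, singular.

balonasu

Attach case nominative o- → onasu.
Attach number singular bal- (before vowel 'o') → balonasu.
Vowel deletion: no change.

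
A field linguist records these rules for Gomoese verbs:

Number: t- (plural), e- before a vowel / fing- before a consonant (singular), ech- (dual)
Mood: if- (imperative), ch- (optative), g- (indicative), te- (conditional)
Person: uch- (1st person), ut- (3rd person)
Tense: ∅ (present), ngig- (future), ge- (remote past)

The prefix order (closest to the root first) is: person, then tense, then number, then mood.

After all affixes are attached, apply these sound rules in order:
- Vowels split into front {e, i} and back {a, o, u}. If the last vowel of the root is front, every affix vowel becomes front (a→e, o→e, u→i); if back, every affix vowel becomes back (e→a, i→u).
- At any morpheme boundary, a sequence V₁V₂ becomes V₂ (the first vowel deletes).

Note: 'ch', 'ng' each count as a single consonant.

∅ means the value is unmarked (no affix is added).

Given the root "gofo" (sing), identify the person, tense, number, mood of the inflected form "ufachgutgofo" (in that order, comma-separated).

3rd person, remote past, dual, imperative

Segment: if-ech-ge-ut-gofo.
person: ut- → 3rd person.
tense: ge- → remote past.
number: ech- → dual.
mood: if- → imperative.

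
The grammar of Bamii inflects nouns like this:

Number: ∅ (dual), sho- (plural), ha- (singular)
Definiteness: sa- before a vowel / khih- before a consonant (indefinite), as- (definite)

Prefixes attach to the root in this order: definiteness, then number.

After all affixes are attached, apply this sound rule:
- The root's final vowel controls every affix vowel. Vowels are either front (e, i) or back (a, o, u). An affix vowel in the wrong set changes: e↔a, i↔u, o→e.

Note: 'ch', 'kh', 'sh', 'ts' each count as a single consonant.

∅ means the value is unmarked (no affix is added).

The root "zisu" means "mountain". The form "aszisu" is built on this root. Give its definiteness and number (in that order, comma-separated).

definite, dual

Segment: as-zisu.
definiteness: as- → definite.
number: ∅ → dual.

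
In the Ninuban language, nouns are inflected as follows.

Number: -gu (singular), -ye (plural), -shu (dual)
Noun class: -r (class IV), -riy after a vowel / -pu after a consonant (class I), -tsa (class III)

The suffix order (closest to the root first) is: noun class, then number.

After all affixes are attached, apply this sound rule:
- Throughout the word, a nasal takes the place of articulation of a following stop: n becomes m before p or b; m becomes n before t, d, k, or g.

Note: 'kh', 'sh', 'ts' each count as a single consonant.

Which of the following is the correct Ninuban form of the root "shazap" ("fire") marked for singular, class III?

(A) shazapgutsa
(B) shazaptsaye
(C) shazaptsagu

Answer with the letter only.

C

Attach noun class class III -tsa → shazaptsa.
Attach number singular -gu → shazaptsagu.
Nasal assimilation: no change.
So the correct form is shazaptsagu, option (C).
(B) shazaptsaye is wrong: it uses plural instead of singular for number.
(A) shazapgutsa is wrong: it has the affixes in the wrong order.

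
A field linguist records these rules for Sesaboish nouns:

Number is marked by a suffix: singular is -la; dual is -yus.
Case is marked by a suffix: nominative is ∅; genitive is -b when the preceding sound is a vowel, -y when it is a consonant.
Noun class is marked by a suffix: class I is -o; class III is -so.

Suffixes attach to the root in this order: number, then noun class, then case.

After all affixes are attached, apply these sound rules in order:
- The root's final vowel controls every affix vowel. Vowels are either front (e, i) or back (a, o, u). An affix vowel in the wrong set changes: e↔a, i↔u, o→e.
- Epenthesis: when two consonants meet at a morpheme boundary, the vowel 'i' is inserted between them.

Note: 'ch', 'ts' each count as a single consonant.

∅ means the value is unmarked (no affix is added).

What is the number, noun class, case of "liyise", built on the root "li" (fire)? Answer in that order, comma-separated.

dual, class I, nominative

Segment: li-yus-o.
number: -yus → dual.
noun class: -o → class I.
case: ∅ → nominative.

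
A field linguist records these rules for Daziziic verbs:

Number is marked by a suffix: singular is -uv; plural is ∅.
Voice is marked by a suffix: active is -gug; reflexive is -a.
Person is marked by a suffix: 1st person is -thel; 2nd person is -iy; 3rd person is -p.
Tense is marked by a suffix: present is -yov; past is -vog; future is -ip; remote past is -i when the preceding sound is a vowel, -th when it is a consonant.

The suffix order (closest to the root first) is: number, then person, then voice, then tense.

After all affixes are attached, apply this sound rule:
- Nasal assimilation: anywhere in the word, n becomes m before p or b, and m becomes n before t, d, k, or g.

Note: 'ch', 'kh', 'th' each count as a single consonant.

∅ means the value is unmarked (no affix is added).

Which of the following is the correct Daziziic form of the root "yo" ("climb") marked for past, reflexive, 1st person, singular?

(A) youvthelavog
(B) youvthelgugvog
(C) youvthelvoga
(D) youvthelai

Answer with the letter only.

Attach number singular -uv → youv.
Attach person 1st person -thel → youvthel.
Attach voice reflexive -a → youvthela.
Attach tense past -vog → youvthelavog.
Nasal assimilation: no change.
So the correct form is youvthelavog, option (A).
(C) youvthelvoga is wrong: it has the affixes in the wrong order.
(D) youvthelai is wrong: it uses remote past instead of past for tense.
(B) youvthelgugvog is wrong: it uses active instead of reflexive for voice.

A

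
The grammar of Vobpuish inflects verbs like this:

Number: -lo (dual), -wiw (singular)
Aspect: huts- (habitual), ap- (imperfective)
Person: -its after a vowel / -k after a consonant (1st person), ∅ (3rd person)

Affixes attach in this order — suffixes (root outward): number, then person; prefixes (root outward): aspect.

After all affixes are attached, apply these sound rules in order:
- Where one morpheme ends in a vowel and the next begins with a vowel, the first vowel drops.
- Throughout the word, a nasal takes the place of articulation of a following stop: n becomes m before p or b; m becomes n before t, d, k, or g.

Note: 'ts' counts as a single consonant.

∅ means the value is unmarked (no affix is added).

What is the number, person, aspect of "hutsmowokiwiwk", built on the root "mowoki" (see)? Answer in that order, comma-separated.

singular, 1st person, habitual

Segment: huts-mowoki-wiw-k.
number: -wiw → singular.
person: -its/k → 1st person.
aspect: huts- → habitual.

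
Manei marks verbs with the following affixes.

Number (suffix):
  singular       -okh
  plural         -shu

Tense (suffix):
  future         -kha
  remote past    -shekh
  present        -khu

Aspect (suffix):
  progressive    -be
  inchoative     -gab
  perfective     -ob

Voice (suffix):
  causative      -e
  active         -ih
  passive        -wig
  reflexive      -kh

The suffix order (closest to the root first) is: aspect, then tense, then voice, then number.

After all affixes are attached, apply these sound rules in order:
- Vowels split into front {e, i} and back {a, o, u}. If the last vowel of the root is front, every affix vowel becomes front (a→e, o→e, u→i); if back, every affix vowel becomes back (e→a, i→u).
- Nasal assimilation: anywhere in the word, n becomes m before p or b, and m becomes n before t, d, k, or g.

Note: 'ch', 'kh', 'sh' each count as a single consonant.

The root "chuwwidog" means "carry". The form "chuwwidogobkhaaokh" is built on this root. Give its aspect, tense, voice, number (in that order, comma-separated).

perfective, future, causative, singular

Segment: chuwwidog-ob-kha-e-okh.
aspect: -ob → perfective.
tense: -kha → future.
voice: -e → causative.
number: -okh → singular.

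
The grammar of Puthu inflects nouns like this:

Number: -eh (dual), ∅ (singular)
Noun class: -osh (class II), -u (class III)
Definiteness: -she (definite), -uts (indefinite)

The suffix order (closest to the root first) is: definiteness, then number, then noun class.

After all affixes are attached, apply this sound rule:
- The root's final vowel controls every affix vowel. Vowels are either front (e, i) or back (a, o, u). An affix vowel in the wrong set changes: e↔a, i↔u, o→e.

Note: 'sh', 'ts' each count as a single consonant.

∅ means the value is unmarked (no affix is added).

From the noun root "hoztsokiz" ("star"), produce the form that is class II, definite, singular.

hoztsokizsheesh

Attach definiteness definite -she → hoztsokizshe.
number = singular: zero marking, form stays hoztsokizshe.
Attach noun class class II -osh → hoztsokizsheosh.
Apply vowel harmony: hoztsokizsheosh → hoztsokizsheesh.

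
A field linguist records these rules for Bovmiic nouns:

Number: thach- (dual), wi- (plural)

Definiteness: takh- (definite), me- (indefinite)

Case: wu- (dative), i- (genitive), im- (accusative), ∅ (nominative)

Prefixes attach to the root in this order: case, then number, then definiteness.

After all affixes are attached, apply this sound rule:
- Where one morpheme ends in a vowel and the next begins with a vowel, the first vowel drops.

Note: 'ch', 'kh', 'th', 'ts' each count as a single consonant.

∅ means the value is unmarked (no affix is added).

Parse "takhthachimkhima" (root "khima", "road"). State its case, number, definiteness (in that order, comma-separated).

Segment: takh-thach-im-khima.
case: im- → accusative.
number: thach- → dual.
definiteness: takh- → definite.

accusative, dual, definite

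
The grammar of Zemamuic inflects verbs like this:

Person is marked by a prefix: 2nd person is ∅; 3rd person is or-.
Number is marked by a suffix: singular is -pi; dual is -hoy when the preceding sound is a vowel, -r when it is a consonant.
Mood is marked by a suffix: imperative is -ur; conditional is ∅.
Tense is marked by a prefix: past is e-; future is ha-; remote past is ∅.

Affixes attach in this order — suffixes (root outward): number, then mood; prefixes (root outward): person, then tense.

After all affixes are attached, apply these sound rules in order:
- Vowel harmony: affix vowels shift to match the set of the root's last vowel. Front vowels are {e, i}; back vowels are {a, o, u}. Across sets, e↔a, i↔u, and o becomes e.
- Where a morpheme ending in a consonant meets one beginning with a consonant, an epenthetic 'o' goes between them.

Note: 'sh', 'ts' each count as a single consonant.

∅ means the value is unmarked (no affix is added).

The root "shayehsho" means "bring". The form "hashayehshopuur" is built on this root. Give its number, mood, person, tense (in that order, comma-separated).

Segment: ha-shayehsho-pi-ur.
number: -pi → singular.
mood: -ur → imperative.
person: ∅ → 2nd person.
tense: ha- → future.

singular, imperative, 2nd person, future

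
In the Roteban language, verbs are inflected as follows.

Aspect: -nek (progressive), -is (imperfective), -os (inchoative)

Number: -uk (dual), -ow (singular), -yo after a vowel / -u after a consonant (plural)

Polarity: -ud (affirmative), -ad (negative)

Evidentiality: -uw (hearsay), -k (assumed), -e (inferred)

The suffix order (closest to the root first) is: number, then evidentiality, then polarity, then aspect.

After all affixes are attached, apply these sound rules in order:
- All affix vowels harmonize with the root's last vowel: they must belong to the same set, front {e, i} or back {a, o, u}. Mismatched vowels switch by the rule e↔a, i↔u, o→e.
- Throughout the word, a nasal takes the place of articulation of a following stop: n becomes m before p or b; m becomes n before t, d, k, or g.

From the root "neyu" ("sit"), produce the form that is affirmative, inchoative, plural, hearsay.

Attach number plural -yo (after vowel 'u') → neyuyo.
Attach evidentiality hearsay -uw → neyuyouw.
Attach polarity affirmative -ud → neyuyouwud.
Attach aspect inchoative -os → neyuyouwudos.
Vowel harmony: no change.
Nasal assimilation: no change.

neyuyouwudos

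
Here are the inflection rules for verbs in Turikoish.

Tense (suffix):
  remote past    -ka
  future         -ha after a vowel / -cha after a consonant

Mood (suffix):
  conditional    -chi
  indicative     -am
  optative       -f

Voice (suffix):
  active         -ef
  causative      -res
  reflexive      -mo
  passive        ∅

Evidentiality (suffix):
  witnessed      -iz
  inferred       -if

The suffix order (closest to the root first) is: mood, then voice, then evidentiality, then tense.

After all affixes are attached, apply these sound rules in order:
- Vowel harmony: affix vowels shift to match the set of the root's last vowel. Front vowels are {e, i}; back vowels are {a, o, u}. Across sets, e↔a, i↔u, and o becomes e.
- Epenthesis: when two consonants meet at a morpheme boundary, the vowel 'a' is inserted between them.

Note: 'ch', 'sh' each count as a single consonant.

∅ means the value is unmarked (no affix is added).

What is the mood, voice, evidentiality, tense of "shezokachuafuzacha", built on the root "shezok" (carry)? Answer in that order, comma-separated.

Segment: shezok-chi-ef-iz-cha.
mood: -chi → conditional.
voice: -ef → active.
evidentiality: -iz → witnessed.
tense: -ha/cha → future.

conditional, active, witnessed, future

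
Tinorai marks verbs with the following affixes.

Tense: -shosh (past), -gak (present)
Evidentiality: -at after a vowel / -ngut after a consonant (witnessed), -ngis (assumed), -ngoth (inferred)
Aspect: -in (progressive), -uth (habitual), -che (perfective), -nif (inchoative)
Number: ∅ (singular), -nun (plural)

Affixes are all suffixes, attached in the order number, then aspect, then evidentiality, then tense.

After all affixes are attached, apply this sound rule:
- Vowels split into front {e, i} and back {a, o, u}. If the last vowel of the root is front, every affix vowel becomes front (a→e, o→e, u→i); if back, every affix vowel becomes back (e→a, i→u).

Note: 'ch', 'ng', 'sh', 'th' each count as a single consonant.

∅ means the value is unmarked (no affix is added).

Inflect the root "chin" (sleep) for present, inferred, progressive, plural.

chinnininngethgek

Attach number plural -nun → chinnun.
Attach aspect progressive -in → chinnunin.
Attach evidentiality inferred -ngoth → chinnuninngoth.
Attach tense present -gak → chinnuninngothgak.
Apply vowel harmony: chinnuninngothgak → chinnininngethgek.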